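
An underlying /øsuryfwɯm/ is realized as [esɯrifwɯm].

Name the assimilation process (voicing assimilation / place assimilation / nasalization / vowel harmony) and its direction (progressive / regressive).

vowel harmony, regressive

/ø/→[e] /u/→[ɯ] /y/→[i].
Vowels agree with the last vowel, so the harmony is regressive.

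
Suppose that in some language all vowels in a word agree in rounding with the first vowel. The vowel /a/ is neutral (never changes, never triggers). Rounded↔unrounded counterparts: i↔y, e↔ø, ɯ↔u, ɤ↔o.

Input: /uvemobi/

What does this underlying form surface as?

[uvømoby]

/e/ harmonizes with /u/ ([+round]) → [ø]
/i/ harmonizes with /u/ ([+round]) → [y]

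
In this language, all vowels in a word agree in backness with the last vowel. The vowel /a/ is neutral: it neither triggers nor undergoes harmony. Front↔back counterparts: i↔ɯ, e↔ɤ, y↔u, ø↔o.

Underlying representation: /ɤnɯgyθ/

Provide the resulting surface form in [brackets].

/ɤ/ harmonizes with /y/ ([-back]) → [e]
/ɯ/ harmonizes with /y/ ([-back]) → [i]

[enigyθ]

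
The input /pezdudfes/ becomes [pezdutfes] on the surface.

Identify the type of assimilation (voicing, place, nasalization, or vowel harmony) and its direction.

voicing assimilation, regressive

/d/→[t].
Each target copies a feature from the following segment, so the direction is regressive.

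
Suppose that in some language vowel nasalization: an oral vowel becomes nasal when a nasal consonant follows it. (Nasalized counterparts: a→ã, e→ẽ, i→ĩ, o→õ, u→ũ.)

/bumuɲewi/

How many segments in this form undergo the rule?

/u/ before nasal /m/ → [ũ]
/u/ before nasal /ɲ/ → [ũ]
2 segments change.

2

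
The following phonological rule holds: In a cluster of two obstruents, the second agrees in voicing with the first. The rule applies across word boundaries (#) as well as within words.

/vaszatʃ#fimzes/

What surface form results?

[vassatʃ#fimzes]

/z/ after /s/ (voiceless) → [s]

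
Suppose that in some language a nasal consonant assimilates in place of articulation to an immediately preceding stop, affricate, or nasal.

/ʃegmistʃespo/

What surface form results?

/m/ after /g/ (velar) → [ŋ]

[ʃegŋistʃespo]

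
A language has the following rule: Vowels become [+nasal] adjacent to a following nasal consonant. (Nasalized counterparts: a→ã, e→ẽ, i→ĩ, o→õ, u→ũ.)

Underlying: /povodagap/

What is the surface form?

no segment meets the rule's conditions; no change.

[povodagap]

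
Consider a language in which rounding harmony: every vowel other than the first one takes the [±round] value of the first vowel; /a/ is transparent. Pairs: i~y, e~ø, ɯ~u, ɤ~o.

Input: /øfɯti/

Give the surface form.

/ɯ/ harmonizes with /ø/ ([+round]) → [u]
/i/ harmonizes with /ø/ ([+round]) → [y]

[øfuty]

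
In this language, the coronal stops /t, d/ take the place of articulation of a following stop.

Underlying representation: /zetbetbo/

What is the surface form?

[zepbepbo]

/t/ before /b/ (labial) → [p]
/t/ before /b/ (labial) → [p]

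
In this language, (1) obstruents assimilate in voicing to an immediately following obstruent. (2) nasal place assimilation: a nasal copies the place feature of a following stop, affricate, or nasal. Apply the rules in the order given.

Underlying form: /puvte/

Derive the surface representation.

Rule 1: /v/ before /t/ (voiceless) → [f]
After rule 1: pufte
Rule 2: no segment meets the rule's conditions; no change.

[pufte]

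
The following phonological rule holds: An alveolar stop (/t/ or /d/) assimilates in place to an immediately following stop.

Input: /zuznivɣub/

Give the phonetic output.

[zuznivɣub]

no segment meets the rule's conditions; no change.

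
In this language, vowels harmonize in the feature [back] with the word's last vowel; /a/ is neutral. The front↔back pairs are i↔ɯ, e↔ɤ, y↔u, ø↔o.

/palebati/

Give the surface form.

[palebati]

no segment meets the rule's conditions; no change.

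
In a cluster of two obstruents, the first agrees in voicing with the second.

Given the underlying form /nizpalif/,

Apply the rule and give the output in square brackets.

[nispalif]

/z/ before /p/ (voiceless) → [s]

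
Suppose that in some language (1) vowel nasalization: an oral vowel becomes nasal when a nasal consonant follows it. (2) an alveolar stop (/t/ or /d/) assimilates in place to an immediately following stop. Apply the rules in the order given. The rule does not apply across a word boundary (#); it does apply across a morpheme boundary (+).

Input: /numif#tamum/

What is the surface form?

Rule 1: /u/ before nasal /m/ → [ũ]
Rule 1: /a/ before nasal /m/ → [ã]
Rule 1: /u/ before nasal /m/ → [ũ]
After rule 1: nũmif#tãmũm
Rule 2: no segment meets the rule's conditions; no change.

[nũmif#tãmũm]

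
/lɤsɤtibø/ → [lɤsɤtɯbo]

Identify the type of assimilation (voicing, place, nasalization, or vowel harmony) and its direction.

vowel harmony, progressive

/i/→[ɯ] /ø/→[o].
Vowels agree with the first vowel, so the harmony is progressive.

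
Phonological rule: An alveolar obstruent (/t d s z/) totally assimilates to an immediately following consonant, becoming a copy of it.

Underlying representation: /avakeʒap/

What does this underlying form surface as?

no segment meets the rule's conditions; no change.

[avakeʒap]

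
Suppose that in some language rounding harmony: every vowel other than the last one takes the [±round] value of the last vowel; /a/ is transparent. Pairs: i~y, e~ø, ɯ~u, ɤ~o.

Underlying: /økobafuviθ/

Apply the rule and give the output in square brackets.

[ekɤbafɯviθ]

/ø/ harmonizes with /i/ ([-round]) → [e]
/o/ harmonizes with /i/ ([-round]) → [ɤ]
/u/ harmonizes with /i/ ([-round]) → [ɯ]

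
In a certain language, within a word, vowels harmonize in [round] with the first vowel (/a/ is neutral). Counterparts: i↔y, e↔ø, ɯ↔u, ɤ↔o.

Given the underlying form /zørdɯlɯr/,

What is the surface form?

/ɯ/ harmonizes with /ø/ ([+round]) → [u]
/ɯ/ harmonizes with /ø/ ([+round]) → [u]

[zørdulur]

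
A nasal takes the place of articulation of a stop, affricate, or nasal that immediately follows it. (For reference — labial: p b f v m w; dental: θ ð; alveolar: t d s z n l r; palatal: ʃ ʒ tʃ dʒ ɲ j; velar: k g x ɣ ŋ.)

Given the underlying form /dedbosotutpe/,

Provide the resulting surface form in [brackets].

no segment meets the rule's conditions; no change.

[dedbosotutpe]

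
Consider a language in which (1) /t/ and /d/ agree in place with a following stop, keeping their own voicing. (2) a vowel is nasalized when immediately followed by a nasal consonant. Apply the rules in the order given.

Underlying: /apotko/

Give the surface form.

Rule 1: /t/ before /k/ (velar) → [k]
After rule 1: apokko
Rule 2: no segment meets the rule's conditions; no change.

[apokko]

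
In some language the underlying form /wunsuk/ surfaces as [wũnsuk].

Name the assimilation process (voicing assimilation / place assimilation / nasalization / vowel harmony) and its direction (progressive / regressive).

/u/→[ũ].
Each target copies a feature from the following segment, so the direction is regressive.

nasalization, regressive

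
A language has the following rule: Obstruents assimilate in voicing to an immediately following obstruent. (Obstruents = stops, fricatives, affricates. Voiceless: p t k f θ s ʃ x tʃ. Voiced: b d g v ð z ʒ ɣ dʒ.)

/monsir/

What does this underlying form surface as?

[monsir]

no segment meets the rule's conditions; no change.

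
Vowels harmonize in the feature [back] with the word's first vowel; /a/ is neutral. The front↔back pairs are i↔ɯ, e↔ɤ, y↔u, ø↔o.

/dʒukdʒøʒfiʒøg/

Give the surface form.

/ø/ harmonizes with /u/ ([+back]) → [o]
/i/ harmonizes with /u/ ([+back]) → [ɯ]
/ø/ harmonizes with /u/ ([+back]) → [o]

[dʒukdʒoʒfɯʒog]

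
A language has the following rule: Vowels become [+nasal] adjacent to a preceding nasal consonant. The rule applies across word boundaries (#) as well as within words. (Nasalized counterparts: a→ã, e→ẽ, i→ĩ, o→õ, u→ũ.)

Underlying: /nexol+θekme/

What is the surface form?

/e/ after nasal /n/ → [ẽ]
/e/ after nasal /m/ → [ẽ]

[nẽxol+θekmẽ]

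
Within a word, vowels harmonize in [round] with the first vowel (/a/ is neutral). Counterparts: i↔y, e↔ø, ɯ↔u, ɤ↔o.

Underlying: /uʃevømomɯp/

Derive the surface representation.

/e/ harmonizes with /u/ ([+round]) → [ø]
/ɯ/ harmonizes with /u/ ([+round]) → [u]

[uʃøvømomup]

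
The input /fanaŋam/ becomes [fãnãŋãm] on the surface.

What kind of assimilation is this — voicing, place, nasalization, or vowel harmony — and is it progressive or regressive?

/a/→[ã] /a/→[ã] /a/→[ã].
Each target copies a feature from the following segment, so the direction is regressive.

nasalization, regressive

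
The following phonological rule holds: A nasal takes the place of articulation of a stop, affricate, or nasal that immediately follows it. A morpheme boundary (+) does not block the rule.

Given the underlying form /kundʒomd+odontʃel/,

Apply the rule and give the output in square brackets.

[kuɲdʒond+odoɲtʃel]

/n/ before /dʒ/ (palatal) → [ɲ]
/m/ before /d/ (alveolar) → [n]
/n/ before /tʃ/ (palatal) → [ɲ]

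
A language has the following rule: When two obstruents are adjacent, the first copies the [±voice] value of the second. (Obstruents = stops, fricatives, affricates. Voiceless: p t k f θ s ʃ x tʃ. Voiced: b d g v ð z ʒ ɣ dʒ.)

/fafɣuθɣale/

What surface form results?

/f/ before /ɣ/ (voiced) → [v]
/θ/ before /ɣ/ (voiced) → [ð]

[favɣuðɣale]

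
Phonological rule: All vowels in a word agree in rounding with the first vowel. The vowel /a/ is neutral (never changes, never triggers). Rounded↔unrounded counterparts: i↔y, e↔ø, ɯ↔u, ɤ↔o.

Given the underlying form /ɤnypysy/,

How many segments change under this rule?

/y/ harmonizes with /ɤ/ ([-round]) → [i]
/y/ harmonizes with /ɤ/ ([-round]) → [i]
/y/ harmonizes with /ɤ/ ([-round]) → [i]
3 segments change.

3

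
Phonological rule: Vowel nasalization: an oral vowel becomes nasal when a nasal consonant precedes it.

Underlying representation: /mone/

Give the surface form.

[mõnẽ]

/o/ after nasal /m/ → [õ]
/e/ after nasal /n/ → [ẽ]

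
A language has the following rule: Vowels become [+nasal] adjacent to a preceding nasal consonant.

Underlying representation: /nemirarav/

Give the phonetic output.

[nẽmĩrarav]

/e/ after nasal /n/ → [ẽ]
/i/ after nasal /m/ → [ĩ]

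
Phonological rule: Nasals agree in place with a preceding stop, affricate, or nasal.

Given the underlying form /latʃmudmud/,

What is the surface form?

/m/ after /tʃ/ (palatal) → [ɲ]
/m/ after /d/ (alveolar) → [n]

[latʃɲudnud]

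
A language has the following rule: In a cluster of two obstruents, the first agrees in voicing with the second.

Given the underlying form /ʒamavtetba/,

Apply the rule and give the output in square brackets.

[ʒamaftedba]

/v/ before /t/ (voiceless) → [f]
/t/ before /b/ (voiced) → [d]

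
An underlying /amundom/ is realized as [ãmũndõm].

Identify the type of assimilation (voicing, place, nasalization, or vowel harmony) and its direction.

nasalization, regressive

/a/→[ã] /u/→[ũ] /o/→[õ].
Each target copies a feature from the following segment, so the direction is regressive.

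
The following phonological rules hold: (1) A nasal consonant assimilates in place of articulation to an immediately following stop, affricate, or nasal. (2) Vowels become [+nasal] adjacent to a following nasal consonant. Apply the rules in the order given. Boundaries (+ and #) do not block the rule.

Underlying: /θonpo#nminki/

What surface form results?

[θõmpõ#mmĩŋki]

Rule 1: /n/ before /p/ (labial) → [m]
Rule 1: /n/ before /m/ (labial) → [m]
Rule 1: /n/ before /k/ (velar) → [ŋ]
After rule 1: θompo#mmiŋki
Rule 2: /o/ before nasal /m/ → [õ]
Rule 2: /o/ before nasal /m/ → [õ]
Rule 2: /i/ before nasal /ŋ/ → [ĩ]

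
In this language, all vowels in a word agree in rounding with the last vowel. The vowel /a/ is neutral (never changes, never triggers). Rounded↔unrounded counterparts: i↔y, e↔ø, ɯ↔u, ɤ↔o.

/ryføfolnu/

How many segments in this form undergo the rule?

No segment meets the rule's conditions.

0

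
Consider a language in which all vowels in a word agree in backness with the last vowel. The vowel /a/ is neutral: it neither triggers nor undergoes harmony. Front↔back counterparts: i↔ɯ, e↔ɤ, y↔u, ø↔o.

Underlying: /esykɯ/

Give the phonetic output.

/e/ harmonizes with /ɯ/ ([+back]) → [ɤ]
/y/ harmonizes with /ɯ/ ([+back]) → [u]

[ɤsukɯ]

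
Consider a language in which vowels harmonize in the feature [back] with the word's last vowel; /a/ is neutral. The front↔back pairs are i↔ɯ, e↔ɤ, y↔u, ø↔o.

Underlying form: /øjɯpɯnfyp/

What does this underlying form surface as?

/ɯ/ harmonizes with /y/ ([-back]) → [i]
/ɯ/ harmonizes with /y/ ([-back]) → [i]

[øjipinfyp]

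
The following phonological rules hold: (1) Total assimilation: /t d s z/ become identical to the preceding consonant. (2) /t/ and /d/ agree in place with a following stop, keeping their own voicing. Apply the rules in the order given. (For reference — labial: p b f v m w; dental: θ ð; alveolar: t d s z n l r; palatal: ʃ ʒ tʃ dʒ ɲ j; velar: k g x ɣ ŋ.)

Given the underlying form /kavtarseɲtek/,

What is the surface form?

[kavvarreɲɲek]

Rule 1: /t/ after /v/ → [v] (total assimilation)
Rule 1: /s/ after /r/ → [r] (total assimilation)
Rule 1: /t/ after /ɲ/ → [ɲ] (total assimilation)
After rule 1: kavvarreɲɲek
Rule 2: no segment meets the rule's conditions; no change.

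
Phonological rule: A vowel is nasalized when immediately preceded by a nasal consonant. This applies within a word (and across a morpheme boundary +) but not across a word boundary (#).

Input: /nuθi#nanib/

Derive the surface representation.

/u/ after nasal /n/ → [ũ]
/a/ after nasal /n/ → [ã]
/i/ after nasal /n/ → [ĩ]

[nũθi#nãnĩb]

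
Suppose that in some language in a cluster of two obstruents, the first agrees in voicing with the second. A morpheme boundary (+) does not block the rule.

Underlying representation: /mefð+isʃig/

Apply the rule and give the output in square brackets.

[mevð+isʃig]

/f/ before /ð/ (voiced) → [v]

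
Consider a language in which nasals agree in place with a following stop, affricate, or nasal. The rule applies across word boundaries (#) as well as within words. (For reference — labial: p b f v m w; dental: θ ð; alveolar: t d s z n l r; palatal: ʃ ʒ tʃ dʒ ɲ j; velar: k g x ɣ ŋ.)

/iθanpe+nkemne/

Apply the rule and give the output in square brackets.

[iθampe+ŋkenne]

/n/ before /p/ (labial) → [m]
/n/ before /k/ (velar) → [ŋ]
/m/ before /n/ (alveolar) → [n]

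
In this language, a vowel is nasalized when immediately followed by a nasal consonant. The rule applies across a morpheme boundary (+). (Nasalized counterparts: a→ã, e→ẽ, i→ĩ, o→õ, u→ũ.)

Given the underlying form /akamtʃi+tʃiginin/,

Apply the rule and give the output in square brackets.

[akãmtʃi+tʃigĩnĩn]

/a/ before nasal /m/ → [ã]
/i/ before nasal /n/ → [ĩ]
/i/ before nasal /n/ → [ĩ]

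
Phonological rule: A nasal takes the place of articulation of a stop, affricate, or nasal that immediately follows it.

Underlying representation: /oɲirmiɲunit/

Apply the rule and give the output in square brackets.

no segment meets the rule's conditions; no change.

[oɲirmiɲunit]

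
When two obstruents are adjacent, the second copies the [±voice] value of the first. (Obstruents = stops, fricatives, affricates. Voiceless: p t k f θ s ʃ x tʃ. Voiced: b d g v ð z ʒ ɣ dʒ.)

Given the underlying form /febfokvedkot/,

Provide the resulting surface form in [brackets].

[febvokfedgot]

/f/ after /b/ (voiced) → [v]
/v/ after /k/ (voiceless) → [f]
/k/ after /d/ (voiced) → [g]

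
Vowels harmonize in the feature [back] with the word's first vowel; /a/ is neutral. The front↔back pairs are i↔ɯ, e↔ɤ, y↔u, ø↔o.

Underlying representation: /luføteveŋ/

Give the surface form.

/ø/ harmonizes with /u/ ([+back]) → [o]
/e/ harmonizes with /u/ ([+back]) → [ɤ]
/e/ harmonizes with /u/ ([+back]) → [ɤ]

[lufotɤvɤŋ]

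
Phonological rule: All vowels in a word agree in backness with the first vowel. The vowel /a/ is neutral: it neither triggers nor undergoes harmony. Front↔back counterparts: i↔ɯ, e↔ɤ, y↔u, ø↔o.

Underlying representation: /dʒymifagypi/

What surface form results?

[dʒymifagypi]

no segment meets the rule's conditions; no change.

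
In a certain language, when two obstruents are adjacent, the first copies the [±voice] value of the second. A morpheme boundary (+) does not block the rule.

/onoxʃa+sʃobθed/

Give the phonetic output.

/b/ before /θ/ (voiceless) → [p]

[onoxʃa+sʃopθed]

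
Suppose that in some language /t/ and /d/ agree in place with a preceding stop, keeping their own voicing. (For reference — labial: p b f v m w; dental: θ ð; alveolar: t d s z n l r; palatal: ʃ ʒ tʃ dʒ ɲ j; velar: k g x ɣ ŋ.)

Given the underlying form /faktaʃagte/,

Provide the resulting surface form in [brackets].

/t/ after /k/ (velar) → [k]
/t/ after /g/ (velar) → [k]

[fakkaʃagke]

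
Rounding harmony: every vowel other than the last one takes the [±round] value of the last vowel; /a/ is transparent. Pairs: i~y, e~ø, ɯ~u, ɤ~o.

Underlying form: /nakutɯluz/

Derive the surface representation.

/ɯ/ harmonizes with /u/ ([+round]) → [u]

[nakutuluz]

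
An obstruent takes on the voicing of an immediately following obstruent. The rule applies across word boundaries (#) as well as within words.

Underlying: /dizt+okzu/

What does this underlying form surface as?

/z/ before /t/ (voiceless) → [s]
/k/ before /z/ (voiced) → [g]

[dist+ogzu]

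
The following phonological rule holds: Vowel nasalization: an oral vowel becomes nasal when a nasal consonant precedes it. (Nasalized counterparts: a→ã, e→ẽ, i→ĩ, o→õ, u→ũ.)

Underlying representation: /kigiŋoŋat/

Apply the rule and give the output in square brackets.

/o/ after nasal /ŋ/ → [õ]
/a/ after nasal /ŋ/ → [ã]

[kigiŋõŋãt]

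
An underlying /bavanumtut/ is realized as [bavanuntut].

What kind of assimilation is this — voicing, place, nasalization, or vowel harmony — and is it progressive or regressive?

place assimilation, regressive

/m/→[n].
Each target copies a feature from the following segment, so the direction is regressive.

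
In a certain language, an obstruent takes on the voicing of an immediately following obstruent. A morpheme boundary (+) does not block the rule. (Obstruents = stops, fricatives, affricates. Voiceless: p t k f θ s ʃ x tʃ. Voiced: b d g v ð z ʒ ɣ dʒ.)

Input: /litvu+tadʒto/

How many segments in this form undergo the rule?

2

/t/ before /v/ (voiced) → [d]
/dʒ/ before /t/ (voiceless) → [tʃ]
2 segments change.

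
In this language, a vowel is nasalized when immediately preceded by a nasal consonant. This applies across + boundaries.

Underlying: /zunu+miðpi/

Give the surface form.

[zunũ+mĩðpi]

/u/ after nasal /n/ → [ũ]
/i/ after nasal /m/ → [ĩ]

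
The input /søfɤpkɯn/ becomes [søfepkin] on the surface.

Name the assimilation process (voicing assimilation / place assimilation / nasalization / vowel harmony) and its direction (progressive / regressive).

/ɤ/→[e] /ɯ/→[i].
Vowels agree with the first vowel, so the harmony is progressive.

vowel harmony, progressive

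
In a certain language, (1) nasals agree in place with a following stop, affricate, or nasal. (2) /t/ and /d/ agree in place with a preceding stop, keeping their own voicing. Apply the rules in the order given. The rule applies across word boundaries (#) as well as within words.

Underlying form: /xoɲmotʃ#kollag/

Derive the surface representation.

[xommotʃ#kollag]

Rule 1: /ɲ/ before /m/ (labial) → [m]
After rule 1: xommotʃ#kollag
Rule 2: no segment meets the rule's conditions; no change.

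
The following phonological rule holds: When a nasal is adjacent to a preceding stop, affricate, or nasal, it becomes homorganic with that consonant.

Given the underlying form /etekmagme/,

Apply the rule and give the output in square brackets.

[etekŋagŋe]

/m/ after /k/ (velar) → [ŋ]
/m/ after /g/ (velar) → [ŋ]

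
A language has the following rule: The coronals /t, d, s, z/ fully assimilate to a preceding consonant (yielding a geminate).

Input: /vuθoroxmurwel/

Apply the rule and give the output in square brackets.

no segment meets the rule's conditions; no change.

[vuθoroxmurwel]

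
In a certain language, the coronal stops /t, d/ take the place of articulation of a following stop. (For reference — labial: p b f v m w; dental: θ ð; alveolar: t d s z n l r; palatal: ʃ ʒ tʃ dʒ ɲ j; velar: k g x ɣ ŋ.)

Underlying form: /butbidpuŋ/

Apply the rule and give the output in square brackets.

/t/ before /b/ (labial) → [p]
/d/ before /p/ (labial) → [b]

[bupbibpuŋ]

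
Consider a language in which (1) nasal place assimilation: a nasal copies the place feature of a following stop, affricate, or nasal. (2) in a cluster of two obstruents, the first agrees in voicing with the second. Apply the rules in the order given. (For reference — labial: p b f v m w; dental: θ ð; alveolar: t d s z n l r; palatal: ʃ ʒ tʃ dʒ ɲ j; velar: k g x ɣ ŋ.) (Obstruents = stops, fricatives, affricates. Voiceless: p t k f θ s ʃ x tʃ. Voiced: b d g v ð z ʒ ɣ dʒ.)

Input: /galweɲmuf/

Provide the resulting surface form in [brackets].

[galwemmuf]

Rule 1: /ɲ/ before /m/ (labial) → [m]
After rule 1: galwemmuf
Rule 2: no segment meets the rule's conditions; no change.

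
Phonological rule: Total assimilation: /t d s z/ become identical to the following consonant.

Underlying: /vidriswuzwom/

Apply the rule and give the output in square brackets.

[virriwwuwwom]

/d/ before /r/ → [r] (total assimilation)
/s/ before /w/ → [w] (total assimilation)
/z/ before /w/ → [w] (total assimilation)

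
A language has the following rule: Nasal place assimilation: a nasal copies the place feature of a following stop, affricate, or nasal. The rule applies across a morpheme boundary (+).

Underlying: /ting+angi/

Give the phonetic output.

[tiŋg+aŋgi]

/n/ before /g/ (velar) → [ŋ]
/n/ before /g/ (velar) → [ŋ]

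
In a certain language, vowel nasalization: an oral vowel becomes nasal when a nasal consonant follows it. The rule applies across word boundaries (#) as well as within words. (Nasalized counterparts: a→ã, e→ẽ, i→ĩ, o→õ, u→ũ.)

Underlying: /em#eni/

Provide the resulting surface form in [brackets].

/e/ before nasal /m/ → [ẽ]
/e/ before nasal /n/ → [ẽ]

[ẽm#ẽni]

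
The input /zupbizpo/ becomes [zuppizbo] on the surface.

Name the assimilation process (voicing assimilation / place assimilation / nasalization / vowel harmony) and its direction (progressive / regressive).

/b/→[p] /p/→[b].
Each target copies a feature from the preceding segment, so the direction is progressive.

voicing assimilation, progressive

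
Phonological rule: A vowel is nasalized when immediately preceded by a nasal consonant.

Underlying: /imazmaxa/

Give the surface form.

[imãzmãxa]

/a/ after nasal /m/ → [ã]
/a/ after nasal /m/ → [ã]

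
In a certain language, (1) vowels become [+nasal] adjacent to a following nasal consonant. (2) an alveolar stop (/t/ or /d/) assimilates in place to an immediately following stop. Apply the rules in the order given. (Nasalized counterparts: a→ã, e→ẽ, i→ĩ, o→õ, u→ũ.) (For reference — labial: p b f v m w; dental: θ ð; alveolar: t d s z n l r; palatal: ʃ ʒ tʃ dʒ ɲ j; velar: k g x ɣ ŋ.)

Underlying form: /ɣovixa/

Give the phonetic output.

Rule 1: no segment meets the rule's conditions; no change.
After rule 1: ɣovixa
Rule 2: no segment meets the rule's conditions; no change.

[ɣovixa]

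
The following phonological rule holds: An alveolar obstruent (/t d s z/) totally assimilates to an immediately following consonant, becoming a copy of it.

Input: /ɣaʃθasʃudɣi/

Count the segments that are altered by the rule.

2

/s/ before /ʃ/ → [ʃ] (total assimilation)
/d/ before /ɣ/ → [ɣ] (total assimilation)
2 segments change.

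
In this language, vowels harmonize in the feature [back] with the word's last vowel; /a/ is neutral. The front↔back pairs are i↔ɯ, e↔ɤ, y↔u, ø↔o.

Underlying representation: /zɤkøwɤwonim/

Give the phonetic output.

/ɤ/ harmonizes with /i/ ([-back]) → [e]
/ɤ/ harmonizes with /i/ ([-back]) → [e]
/o/ harmonizes with /i/ ([-back]) → [ø]

[zekøwewønim]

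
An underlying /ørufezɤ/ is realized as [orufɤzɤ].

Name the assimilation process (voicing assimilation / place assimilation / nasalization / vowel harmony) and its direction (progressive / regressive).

/ø/→[o] /e/→[ɤ].
Vowels agree with the last vowel, so the harmony is regressive.

vowel harmony, regressive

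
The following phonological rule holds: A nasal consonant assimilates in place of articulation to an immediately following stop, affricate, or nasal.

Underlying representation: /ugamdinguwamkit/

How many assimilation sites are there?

3

/m/ before /d/ (alveolar) → [n]
/n/ before /g/ (velar) → [ŋ]
/m/ before /k/ (velar) → [ŋ]
3 segments change.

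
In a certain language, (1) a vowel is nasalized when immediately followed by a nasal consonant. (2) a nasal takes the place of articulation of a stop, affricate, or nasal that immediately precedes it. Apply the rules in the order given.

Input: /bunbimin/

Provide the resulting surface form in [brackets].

Rule 1: /u/ before nasal /n/ → [ũ]
Rule 1: /i/ before nasal /m/ → [ĩ]
Rule 1: /i/ before nasal /n/ → [ĩ]
After rule 1: bũnbĩmĩn
Rule 2: no segment meets the rule's conditions; no change.

[bũnbĩmĩn]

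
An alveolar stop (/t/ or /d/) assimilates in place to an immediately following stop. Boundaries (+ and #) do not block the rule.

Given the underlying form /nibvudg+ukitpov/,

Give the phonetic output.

/d/ before /g/ (velar) → [g]
/t/ before /p/ (labial) → [p]

[nibvugg+ukippov]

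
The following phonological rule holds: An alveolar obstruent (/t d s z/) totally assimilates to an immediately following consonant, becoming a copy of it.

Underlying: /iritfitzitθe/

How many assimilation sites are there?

/t/ before /f/ → [f] (total assimilation)
/t/ before /z/ → [z] (total assimilation)
/t/ before /θ/ → [θ] (total assimilation)
3 segments change.

3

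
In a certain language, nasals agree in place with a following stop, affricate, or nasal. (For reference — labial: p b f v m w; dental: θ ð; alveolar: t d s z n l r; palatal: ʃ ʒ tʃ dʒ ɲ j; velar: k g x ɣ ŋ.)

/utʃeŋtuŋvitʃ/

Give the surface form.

/ŋ/ before /t/ (alveolar) → [n]

[utʃentuŋvitʃ]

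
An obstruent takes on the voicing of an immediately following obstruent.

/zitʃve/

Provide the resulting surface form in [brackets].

[zidʒve]

/tʃ/ before /v/ (voiced) → [dʒ]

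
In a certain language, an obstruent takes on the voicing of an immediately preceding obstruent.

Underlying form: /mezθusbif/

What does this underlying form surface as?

[mezðuspif]

/θ/ after /z/ (voiced) → [ð]
/b/ after /s/ (voiceless) → [p]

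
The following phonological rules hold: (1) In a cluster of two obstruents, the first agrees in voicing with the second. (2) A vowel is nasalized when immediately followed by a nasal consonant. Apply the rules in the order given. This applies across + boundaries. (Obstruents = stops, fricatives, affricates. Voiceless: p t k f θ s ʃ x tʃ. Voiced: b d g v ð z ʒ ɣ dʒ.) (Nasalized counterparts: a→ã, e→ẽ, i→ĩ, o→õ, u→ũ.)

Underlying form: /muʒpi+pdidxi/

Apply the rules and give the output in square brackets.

[muʃpi+bditxi]

Rule 1: /ʒ/ before /p/ (voiceless) → [ʃ]
Rule 1: /p/ before /d/ (voiced) → [b]
Rule 1: /d/ before /x/ (voiceless) → [t]
After rule 1: muʃpi+bditxi
Rule 2: no segment meets the rule's conditions; no change.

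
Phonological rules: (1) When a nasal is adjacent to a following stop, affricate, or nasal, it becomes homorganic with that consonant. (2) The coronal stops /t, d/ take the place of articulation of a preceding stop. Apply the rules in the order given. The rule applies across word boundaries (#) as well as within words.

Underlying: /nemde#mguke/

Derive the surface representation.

[nende#ŋguke]

Rule 1: /m/ before /d/ (alveolar) → [n]
Rule 1: /m/ before /g/ (velar) → [ŋ]
After rule 1: nende#ŋguke
Rule 2: no segment meets the rule's conditions; no change.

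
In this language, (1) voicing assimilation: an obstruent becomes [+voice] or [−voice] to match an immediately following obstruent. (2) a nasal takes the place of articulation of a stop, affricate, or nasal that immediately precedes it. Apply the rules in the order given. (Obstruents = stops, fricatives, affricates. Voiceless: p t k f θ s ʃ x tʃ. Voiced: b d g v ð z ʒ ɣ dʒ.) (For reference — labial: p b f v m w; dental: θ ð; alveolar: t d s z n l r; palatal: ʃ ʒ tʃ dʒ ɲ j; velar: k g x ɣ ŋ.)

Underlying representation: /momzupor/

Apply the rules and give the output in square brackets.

Rule 1: no segment meets the rule's conditions; no change.
After rule 1: momzupor
Rule 2: no segment meets the rule's conditions; no change.

[momzupor]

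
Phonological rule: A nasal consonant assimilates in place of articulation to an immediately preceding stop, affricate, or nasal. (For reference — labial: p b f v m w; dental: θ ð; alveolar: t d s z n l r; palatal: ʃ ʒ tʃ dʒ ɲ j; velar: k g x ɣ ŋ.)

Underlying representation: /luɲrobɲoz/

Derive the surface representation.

/ɲ/ after /b/ (labial) → [m]

[luɲrobmoz]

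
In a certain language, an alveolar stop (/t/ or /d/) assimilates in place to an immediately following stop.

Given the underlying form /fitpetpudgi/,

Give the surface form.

[fippeppuggi]

/t/ before /p/ (labial) → [p]
/t/ before /p/ (labial) → [p]
/d/ before /g/ (velar) → [g]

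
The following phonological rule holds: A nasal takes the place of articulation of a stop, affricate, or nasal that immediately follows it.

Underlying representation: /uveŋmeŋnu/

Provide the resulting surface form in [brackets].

[uvemmennu]

/ŋ/ before /m/ (labial) → [m]
/ŋ/ before /n/ (alveolar) → [n]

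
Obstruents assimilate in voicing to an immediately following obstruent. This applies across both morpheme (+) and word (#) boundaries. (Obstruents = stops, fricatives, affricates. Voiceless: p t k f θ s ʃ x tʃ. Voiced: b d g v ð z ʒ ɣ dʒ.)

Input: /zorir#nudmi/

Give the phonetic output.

no segment meets the rule's conditions; no change.

[zorir#nudmi]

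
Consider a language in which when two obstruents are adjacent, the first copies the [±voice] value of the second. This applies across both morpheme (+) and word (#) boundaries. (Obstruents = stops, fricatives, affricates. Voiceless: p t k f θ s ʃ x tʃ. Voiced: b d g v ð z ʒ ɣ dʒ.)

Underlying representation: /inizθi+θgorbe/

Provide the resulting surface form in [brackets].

[inisθi+ðgorbe]

/z/ before /θ/ (voiceless) → [s]
/θ/ before /g/ (voiced) → [ð]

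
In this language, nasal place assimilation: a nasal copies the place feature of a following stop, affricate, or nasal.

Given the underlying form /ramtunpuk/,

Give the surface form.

[rantumpuk]

/m/ before /t/ (alveolar) → [n]
/n/ before /p/ (labial) → [m]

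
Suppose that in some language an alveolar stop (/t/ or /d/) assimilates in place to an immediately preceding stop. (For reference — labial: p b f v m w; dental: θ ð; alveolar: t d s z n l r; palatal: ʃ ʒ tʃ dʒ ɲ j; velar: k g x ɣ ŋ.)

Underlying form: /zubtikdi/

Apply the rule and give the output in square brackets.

/t/ after /b/ (labial) → [p]
/d/ after /k/ (velar) → [g]

[zubpikgi]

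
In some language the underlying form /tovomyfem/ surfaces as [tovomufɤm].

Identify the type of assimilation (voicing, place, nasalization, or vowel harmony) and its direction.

/y/→[u] /e/→[ɤ].
Vowels agree with the first vowel, so the harmony is progressive.

vowel harmony, progressive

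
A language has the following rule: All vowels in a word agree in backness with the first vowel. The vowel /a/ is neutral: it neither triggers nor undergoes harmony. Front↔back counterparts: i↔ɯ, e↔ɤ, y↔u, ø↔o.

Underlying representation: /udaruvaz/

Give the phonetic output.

no segment meets the rule's conditions; no change.

[udaruvaz]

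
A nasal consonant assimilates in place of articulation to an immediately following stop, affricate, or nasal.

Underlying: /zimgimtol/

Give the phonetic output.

/m/ before /g/ (velar) → [ŋ]
/m/ before /t/ (alveolar) → [n]

[ziŋgintol]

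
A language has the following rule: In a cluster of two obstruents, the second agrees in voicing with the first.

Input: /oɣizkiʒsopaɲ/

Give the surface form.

/k/ after /z/ (voiced) → [g]
/s/ after /ʒ/ (voiced) → [z]

[oɣizgiʒzopaɲ]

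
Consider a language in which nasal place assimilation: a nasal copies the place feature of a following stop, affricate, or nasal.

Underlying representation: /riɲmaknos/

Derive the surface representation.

/ɲ/ before /m/ (labial) → [m]

[rimmaknos]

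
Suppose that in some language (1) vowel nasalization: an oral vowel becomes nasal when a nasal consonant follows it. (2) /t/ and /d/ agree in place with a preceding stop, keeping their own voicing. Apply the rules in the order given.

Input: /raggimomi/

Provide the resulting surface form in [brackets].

[raggĩmõmi]

Rule 1: /i/ before nasal /m/ → [ĩ]
Rule 1: /o/ before nasal /m/ → [õ]
After rule 1: raggĩmõmi
Rule 2: no segment meets the rule's conditions; no change.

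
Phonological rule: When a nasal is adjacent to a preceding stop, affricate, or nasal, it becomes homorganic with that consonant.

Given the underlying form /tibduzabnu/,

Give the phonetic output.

/n/ after /b/ (labial) → [m]

[tibduzabmu]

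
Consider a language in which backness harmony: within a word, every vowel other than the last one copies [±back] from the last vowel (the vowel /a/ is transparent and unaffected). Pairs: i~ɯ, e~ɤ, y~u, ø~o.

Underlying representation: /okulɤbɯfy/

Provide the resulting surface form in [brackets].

/o/ harmonizes with /y/ ([-back]) → [ø]
/u/ harmonizes with /y/ ([-back]) → [y]
/ɤ/ harmonizes with /y/ ([-back]) → [e]
/ɯ/ harmonizes with /y/ ([-back]) → [i]

[økylebify]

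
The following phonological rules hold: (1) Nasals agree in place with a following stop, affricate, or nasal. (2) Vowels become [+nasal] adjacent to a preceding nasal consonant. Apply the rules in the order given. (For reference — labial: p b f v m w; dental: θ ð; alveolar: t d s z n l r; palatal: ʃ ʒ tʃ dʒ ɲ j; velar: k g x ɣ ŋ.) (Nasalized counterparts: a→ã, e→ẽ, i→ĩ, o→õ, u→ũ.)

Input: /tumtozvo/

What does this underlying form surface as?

Rule 1: /m/ before /t/ (alveolar) → [n]
After rule 1: tuntozvo
Rule 2: no segment meets the rule's conditions; no change.

[tuntozvo]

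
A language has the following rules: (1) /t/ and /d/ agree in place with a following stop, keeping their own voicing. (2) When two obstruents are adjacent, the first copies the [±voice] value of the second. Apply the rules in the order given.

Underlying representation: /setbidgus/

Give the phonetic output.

Rule 1: /t/ before /b/ (labial) → [p]
Rule 1: /d/ before /g/ (velar) → [g]
After rule 1: sepbiggus
Rule 2: /p/ before /b/ (voiced) → [b]

[sebbiggus]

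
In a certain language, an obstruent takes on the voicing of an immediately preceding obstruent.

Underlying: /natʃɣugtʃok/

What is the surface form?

/ɣ/ after /tʃ/ (voiceless) → [x]
/tʃ/ after /g/ (voiced) → [dʒ]

[natʃxugdʒok]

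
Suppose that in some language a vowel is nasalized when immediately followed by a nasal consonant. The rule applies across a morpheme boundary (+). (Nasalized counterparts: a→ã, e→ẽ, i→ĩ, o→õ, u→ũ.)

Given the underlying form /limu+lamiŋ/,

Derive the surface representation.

/i/ before nasal /m/ → [ĩ]
/a/ before nasal /m/ → [ã]
/i/ before nasal /ŋ/ → [ĩ]

[lĩmu+lãmĩŋ]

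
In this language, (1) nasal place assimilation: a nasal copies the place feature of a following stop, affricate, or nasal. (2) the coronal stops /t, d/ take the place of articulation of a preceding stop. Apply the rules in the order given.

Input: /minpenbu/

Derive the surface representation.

Rule 1: /n/ before /p/ (labial) → [m]
Rule 1: /n/ before /b/ (labial) → [m]
After rule 1: mimpembu
Rule 2: no segment meets the rule's conditions; no change.

[mimpembu]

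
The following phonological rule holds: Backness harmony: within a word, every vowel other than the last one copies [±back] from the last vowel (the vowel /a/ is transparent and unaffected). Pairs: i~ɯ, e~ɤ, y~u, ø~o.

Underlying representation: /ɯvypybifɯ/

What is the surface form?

/y/ harmonizes with /ɯ/ ([+back]) → [u]
/y/ harmonizes with /ɯ/ ([+back]) → [u]
/i/ harmonizes with /ɯ/ ([+back]) → [ɯ]

[ɯvupubɯfɯ]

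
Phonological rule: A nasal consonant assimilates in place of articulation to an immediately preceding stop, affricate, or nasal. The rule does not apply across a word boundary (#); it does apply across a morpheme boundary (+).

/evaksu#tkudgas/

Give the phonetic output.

no segment meets the rule's conditions; no change.

[evaksu#tkudgas]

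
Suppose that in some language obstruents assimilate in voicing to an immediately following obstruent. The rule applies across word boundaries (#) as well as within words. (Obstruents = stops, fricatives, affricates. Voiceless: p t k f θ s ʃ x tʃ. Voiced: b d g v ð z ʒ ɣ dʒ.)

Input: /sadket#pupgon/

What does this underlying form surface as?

[satket#pubgon]

/d/ before /k/ (voiceless) → [t]
/p/ before /g/ (voiced) → [b]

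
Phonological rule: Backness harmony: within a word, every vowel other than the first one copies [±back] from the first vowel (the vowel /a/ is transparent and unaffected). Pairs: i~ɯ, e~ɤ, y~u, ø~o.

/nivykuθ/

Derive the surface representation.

[nivykyθ]

/u/ harmonizes with /i/ ([-back]) → [y]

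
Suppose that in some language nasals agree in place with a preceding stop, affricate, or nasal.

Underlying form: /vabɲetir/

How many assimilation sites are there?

/ɲ/ after /b/ (labial) → [m]
1 segment changes.

1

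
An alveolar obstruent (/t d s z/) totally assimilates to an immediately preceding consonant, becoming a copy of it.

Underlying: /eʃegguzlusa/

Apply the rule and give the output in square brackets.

no segment meets the rule's conditions; no change.

[eʃegguzlusa]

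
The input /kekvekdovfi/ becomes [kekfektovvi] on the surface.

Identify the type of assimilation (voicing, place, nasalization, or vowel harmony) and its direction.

/v/→[f] /d/→[t] /f/→[v].
Each target copies a feature from the preceding segment, so the direction is progressive.

voicing assimilation, progressive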